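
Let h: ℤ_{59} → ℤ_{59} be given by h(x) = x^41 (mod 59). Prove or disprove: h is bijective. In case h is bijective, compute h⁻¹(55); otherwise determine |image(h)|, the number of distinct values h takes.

Since 59 is prime, the nonzero elements of ℤ_{59} form a cyclic group of order 58.
As gcd(41, 58) = 1, raising to the 41st power is a bijection on this group: if x_1^41 ≡ x_2^41 then (x_1x_2^{−1})^41 = 1, and the only element of order dividing gcd(41, 58) = 1 is 1, so x_1 = x_2.
With h(0) = 0 this makes h injective on all of ℤ_{59}, hence bijective (finite equal-size domain and codomain). In particular h is bijective.
Since h is bijective, we find the preimage of 55. The inverse of x ↦ x^41 on (ℤ_{59})^× is x ↦ x^17, because 41·17 = 697 = 12·58 + 1 ≡ 1 (mod 58) and x^{58} = 1 for x ≠ 0 (Fermat). So h⁻¹(55) = 55^17 mod 59.
Repeated squaring mod 59: 55^1 ≡ 55, 55^2 ≡ 55² = 3025 ≡ 16, 55^4 ≡ 16² = 256 ≡ 20, 55^8 ≡ 20² = 400 ≡ 46, 55^16 ≡ 46² = 2116 ≡ 51. Since 17 = 16 + 1, 55^17 ≡ 51·55: 51·55 = 2805 ≡ 32. So 55^17 ≡ 32 (mod 59).
Hence h⁻¹(55) = 32.

32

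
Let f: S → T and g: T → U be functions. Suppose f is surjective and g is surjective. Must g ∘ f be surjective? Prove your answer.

Let c ∈ U. Since g is surjective, there is b ∈ T with g(b) = c. Since f is surjective, there is a ∈ S with f(a) = b.
Then (g ∘ f)(a) = g(b) = c. Thus g ∘ f is surjective.

surjective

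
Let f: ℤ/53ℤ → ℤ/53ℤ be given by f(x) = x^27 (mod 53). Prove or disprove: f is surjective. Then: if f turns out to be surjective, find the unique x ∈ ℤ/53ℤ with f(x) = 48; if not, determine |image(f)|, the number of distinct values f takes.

5

Since 53 is prime, the nonzero elements of ℤ/53ℤ form a cyclic group of order 52.
As gcd(27, 52) = 1, raising to the 27th power is a bijection on this group: if s^27 ≡ t^27 then (st^{−1})^27 = 1, and the only element of order dividing gcd(27, 52) = 1 is 1, so s = t.
With f(0) = 0 this makes f injective on all of ℤ/53ℤ, hence bijective (finite equal-size domain and codomain). In particular f is surjective.
Since f is surjective, we find the preimage of 48. The inverse of x ↦ x^27 on (ℤ/53ℤ)^× is x ↦ x^27, because 27·27 = 729 = 14·52 + 1 ≡ 1 (mod 52) and x^{52} = 1 for x ≠ 0 (Fermat). So f⁻¹(48) = 48^27 mod 53.
Repeated squaring mod 53: 48^1 ≡ 48, 48^2 ≡ 48² = 2304 ≡ 25, 48^4 ≡ 25² = 625 ≡ 42, 48^8 ≡ 42² = 1764 ≡ 15, 48^16 ≡ 15² = 225 ≡ 13. Since 27 = 16 + 8 + 2 + 1, 48^27 ≡ 13·15·25·48: 13·15 = 195 ≡ 36, then 36·25 = 900 ≡ 52, then 52·48 = 2496 ≡ 5. So 48^27 ≡ 5 (mod 53).
Hence f⁻¹(48) = 5.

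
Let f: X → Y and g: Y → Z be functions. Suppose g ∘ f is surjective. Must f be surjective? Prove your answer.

not surjective

No. Take X = {1, 2}, Y = {1, 2, 3, 4, 5}, Z = {1}, f(a) = 1 for every a ∈ X, and g(b) = 1 for every b ∈ Y.
Then g ∘ f is surjective onto {1}, but 5 ∈ Y has no preimage under f, so f is not surjective.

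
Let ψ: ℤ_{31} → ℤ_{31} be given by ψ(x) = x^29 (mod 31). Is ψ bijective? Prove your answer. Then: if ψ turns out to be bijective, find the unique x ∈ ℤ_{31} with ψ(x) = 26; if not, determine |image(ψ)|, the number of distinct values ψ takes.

6

Since 31 is prime, the nonzero elements of ℤ_{31} form a cyclic group of order 30.
As gcd(29, 30) = 1, raising to the 29th power is a bijection on this group: if x_1^29 ≡ x_2^29 then (x_1x_2^{−1})^29 = 1, and the only element of order dividing gcd(29, 30) = 1 is 1, so x_1 = x_2.
With ψ(0) = 0 this makes ψ injective on all of ℤ_{31}, hence bijective (finite equal-size domain and codomain). In particular ψ is bijective.
Since ψ is bijective, we find the preimage of 26. The inverse of x ↦ x^29 on (ℤ_{31})^× is x ↦ x^29, because 29·29 = 841 = 28·30 + 1 ≡ 1 (mod 30) and x^{30} = 1 for x ≠ 0 (Fermat). So ψ⁻¹(26) = 26^29 mod 31.
Repeated squaring mod 31: 26^1 ≡ 26, 26^2 ≡ 26² = 676 ≡ 25, 26^4 ≡ 25² = 625 ≡ 5, 26^8 ≡ 5² = 25, 26^16 ≡ 25² = 625 ≡ 5. Since 29 = 16 + 8 + 4 + 1, 26^29 ≡ 5·25·5·26: 5·25 = 125 ≡ 1, then 1·5 = 5, then 5·26 = 130 ≡ 6. So 26^29 ≡ 6 (mod 31).
Hence ψ⁻¹(26) = 6.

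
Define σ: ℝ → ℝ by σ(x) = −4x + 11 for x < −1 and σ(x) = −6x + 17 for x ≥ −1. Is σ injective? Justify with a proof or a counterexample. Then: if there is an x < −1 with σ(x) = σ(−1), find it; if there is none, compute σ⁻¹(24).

-3

Both pieces are strictly decreasing (slopes −4 and −6), so each is injective on its own interval.
The left piece maps (−∞, −1) onto (15, ∞); the right piece maps [−1, ∞) onto (−∞, 23].
These images overlap. In particular σ(−1) = 23 (right piece), and solving −4x + 11 = 23 on the left piece gives x = −3 < −1.
So σ(−3) = σ(−1) with −3 ≠ −1, and σ is not injective. This x = −3 is the requested value below −1.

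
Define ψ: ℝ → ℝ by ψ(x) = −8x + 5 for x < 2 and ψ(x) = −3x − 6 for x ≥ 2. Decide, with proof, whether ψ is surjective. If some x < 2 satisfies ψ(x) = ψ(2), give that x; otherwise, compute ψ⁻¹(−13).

7/3

Both pieces are strictly decreasing (slopes −8 and −3), so each is injective on its own interval.
The left piece maps (−∞, 2) onto (−11, ∞); the right piece maps [2, ∞) onto (−∞, −12].
The union (−11, ∞) ∪ (−∞, −12] omits the interval between −11 and −12; in particular −11 has no preimage. So ψ is not surjective.
Because the two images are disjoint, no x < 2 has ψ(x) = ψ(2), so we compute ψ⁻¹(−13): −13 lies in (−∞, −12], so solve −3x − 6 = −13: x = (−13 + 6)/(−3) = 7/3.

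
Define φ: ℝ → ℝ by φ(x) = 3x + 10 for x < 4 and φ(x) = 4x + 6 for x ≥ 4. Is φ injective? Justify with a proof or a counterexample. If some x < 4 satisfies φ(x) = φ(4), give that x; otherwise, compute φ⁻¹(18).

Both pieces are strictly increasing (slopes 3 and 4), so each is injective on its own interval.
The left piece maps (−∞, 4) onto (−∞, 22); the right piece maps [4, ∞) onto [22, ∞).
These images are disjoint, so no value is attained by both pieces. So φ is injective.
Because the two images are disjoint, no x < 4 has φ(x) = φ(4), so we compute φ⁻¹(18): 18 lies in (−∞, 22), so solve 3x + 10 = 18: x = (18 − 10)/3 = 8/3.

8/3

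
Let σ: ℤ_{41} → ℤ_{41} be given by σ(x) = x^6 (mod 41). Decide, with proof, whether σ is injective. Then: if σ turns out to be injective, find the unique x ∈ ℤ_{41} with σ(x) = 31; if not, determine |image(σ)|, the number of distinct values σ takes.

21

σ(20): Repeated squaring mod 41: 20^1 ≡ 20, 20^2 ≡ 20² = 400 ≡ 31, 20^4 ≡ 31² = 961 ≡ 18. Since 6 = 4 + 2, 20^6 ≡ 18·31: 18·31 = 558 ≡ 25. So 20^6 ≡ 25 (mod 41).
σ(21): Repeated squaring mod 41: 21^1 ≡ 21, 21^2 ≡ 21² = 441 ≡ 31, 21^4 ≡ 31² = 961 ≡ 18. Since 6 = 4 + 2, 21^6 ≡ 18·31: 18·31 = 558 ≡ 25. So 21^6 ≡ 25 (mod 41).
So σ(20) = σ(21) = 25 while 20 ≠ 21, thus σ is not injective.
Since σ is not injective, we determine |image(σ)|. Computing x^6 mod 41 for each x (by repeated squaring, reducing mod 41 at every step), the values σ(0), σ(1), …, σ(40) are: 0, 1, 23, 32, 37, 4, 39, 20, 31, 40, 10, 33, 36, 2, 9, 5, 16, 8, 18, 21, 25, 25, 21, 18, 8, 16, 5, 9, 2, 36, 33, 10, 40, 31, 20, 39, 4, 37, 32, 23, 1.
The distinct values are {0, 1, 2, 4, 5, 8, 9, 10, 16, 18, 20, 21, 23, 25, 31, 32, 33, 36, 37, 39, 40}; there are 21 of them.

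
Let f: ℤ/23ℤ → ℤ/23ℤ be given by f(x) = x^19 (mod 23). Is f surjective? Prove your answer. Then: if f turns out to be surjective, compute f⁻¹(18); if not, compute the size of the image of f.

6

Since 23 is prime, the nonzero elements of ℤ/23ℤ form a cyclic group of order 22.
As gcd(19, 22) = 1, raising to the 19th power is a bijection on this group: if x_1^19 ≡ x_2^19 then (x_1x_2^{−1})^19 = 1, and the only element of order dividing gcd(19, 22) = 1 is 1, so x_1 = x_2.
With f(0) = 0 this makes f injective on all of ℤ/23ℤ, hence bijective (finite equal-size domain and codomain). In particular f is surjective.
Since f is surjective, we find the preimage of 18. The inverse of x ↦ x^19 on (ℤ/23ℤ)^× is x ↦ x^7, because 19·7 = 133 = 6·22 + 1 ≡ 1 (mod 22) and x^{22} = 1 for x ≠ 0 (Fermat). So f⁻¹(18) = 18^7 mod 23.
Repeated squaring mod 23: 18^1 ≡ 18, 18^2 ≡ 18² = 324 ≡ 2, 18^4 ≡ 2² = 4. Since 7 = 4 + 2 + 1, 18^7 ≡ 4·2·18: 4·2 = 8, then 8·18 = 144 ≡ 6. So 18^7 ≡ 6 (mod 23).
Hence f⁻¹(18) = 6.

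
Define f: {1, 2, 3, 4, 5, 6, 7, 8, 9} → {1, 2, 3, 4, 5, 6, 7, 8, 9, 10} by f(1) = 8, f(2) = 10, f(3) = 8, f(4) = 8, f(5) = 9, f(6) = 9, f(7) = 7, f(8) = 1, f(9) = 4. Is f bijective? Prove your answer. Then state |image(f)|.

f(1) = 8 = f(3) with 1 ≠ 3, so f is not injective, hence not bijective.
The image of f is {1, 4, 7, 8, 9, 10}, which has 6 elements.

6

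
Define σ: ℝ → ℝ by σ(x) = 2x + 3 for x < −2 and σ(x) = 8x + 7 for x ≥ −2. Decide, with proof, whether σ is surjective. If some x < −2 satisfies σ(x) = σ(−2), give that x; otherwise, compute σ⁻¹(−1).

Both pieces are strictly increasing (slopes 2 and 8), so each is injective on its own interval.
The left piece maps (−∞, −2) onto (−∞, −1); the right piece maps [−2, ∞) onto [−9, ∞).
The union (−∞, −1) ∪ [−9, ∞) covers ℝ, so σ is surjective.
For the follow-up: the images overlap, so an x < −2 with σ(x) = σ(−2) exists. σ(−2) = −9; solving 2x + 3 = −9 for x < −2 gives x = (−9 − 3)/2 = −6.

-6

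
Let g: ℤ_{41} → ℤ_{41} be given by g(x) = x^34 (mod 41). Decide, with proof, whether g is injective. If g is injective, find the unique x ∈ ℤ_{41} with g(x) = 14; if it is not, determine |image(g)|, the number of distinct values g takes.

21

g(20): Repeated squaring mod 41: 20^1 ≡ 20, 20^2 ≡ 20² = 400 ≡ 31, 20^4 ≡ 31² = 961 ≡ 18, 20^8 ≡ 18² = 324 ≡ 37, 20^16 ≡ 37² = 1369 ≡ 16, 20^32 ≡ 16² = 256 ≡ 10. Since 34 = 32 + 2, 20^34 ≡ 10·31: 10·31 = 310 ≡ 23. So 20^34 ≡ 23 (mod 41).
g(21): Repeated squaring mod 41: 21^1 ≡ 21, 21^2 ≡ 21² = 441 ≡ 31, 21^4 ≡ 31² = 961 ≡ 18, 21^8 ≡ 18² = 324 ≡ 37, 21^16 ≡ 37² = 1369 ≡ 16, 21^32 ≡ 16² = 256 ≡ 10. Since 34 = 32 + 2, 21^34 ≡ 10·31: 10·31 = 310 ≡ 23. So 21^34 ≡ 23 (mod 41).
So g(20) = g(21) = 23 while 20 ≠ 21, thus g is not injective.
Since g is not injective, we determine |image(g)|. Computing x^34 mod 41 for each x (by repeated squaring, reducing mod 41 at every step), the values g(0), g(1), …, g(40) are: 0, 1, 25, 9, 10, 31, 20, 39, 4, 40, 37, 5, 8, 21, 32, 33, 18, 36, 16, 2, 23, 23, 2, 16, 36, 18, 33, 32, 21, 8, 5, 37, 40, 4, 39, 20, 31, 10, 9, 25, 1.
The distinct values are {0, 1, 2, 4, 5, 8, 9, 10, 16, 18, 20, 21, 23, 25, 31, 32, 33, 36, 37, 39, 40}; there are 21 of them.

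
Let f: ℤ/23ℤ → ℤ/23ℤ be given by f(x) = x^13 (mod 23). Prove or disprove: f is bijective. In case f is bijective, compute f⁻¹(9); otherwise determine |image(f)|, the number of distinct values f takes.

Since 23 is prime, the nonzero elements of ℤ/23ℤ form a cyclic group of order 22.
As gcd(13, 22) = 1, raising to the 13th power is a bijection on this group: if x_1^13 ≡ x_2^13 then (x_1x_2^{−1})^13 = 1, and the only element of order dividing gcd(13, 22) = 1 is 1, so x_1 = x_2.
With f(0) = 0 this makes f injective on all of ℤ/23ℤ, hence bijective (finite equal-size domain and codomain). In particular f is bijective.
Since f is bijective, we find the preimage of 9. The inverse of x ↦ x^13 on (ℤ/23ℤ)^× is x ↦ x^17, because 13·17 = 221 = 10·22 + 1 ≡ 1 (mod 22) and x^{22} = 1 for x ≠ 0 (Fermat). So f⁻¹(9) = 9^17 mod 23.
Repeated squaring mod 23: 9^1 ≡ 9, 9^2 ≡ 9² = 81 ≡ 12, 9^4 ≡ 12² = 144 ≡ 6, 9^8 ≡ 6² = 36 ≡ 13, 9^16 ≡ 13² = 169 ≡ 8. Since 17 = 16 + 1, 9^17 ≡ 8·9: 8·9 = 72 ≡ 3. So 9^17 ≡ 3 (mod 23).
Hence f⁻¹(9) = 3.

3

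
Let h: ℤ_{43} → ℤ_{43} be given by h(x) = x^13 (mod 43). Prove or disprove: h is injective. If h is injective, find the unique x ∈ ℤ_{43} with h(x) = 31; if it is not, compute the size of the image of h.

40

Since 43 is prime, the nonzero elements of ℤ_{43} form a cyclic group of order 42.
As gcd(13, 42) = 1, raising to the 13th power is a bijection on this group: if x_1^13 ≡ x_2^13 then (x_1x_2^{−1})^13 = 1, and the only element of order dividing gcd(13, 42) = 1 is 1, so x_1 = x_2.
With h(0) = 0 this makes h injective on all of ℤ_{43}, hence bijective (finite equal-size domain and codomain). In particular h is injective.
Since h is injective, we find the preimage of 31. The inverse of x ↦ x^13 on (ℤ_{43})^× is x ↦ x^13, because 13·13 = 169 = 4·42 + 1 ≡ 1 (mod 42) and x^{42} = 1 for x ≠ 0 (Fermat). So h⁻¹(31) = 31^13 mod 43.
Repeated squaring mod 43: 31^1 ≡ 31, 31^2 ≡ 31² = 961 ≡ 15, 31^4 ≡ 15² = 225 ≡ 10, 31^8 ≡ 10² = 100 ≡ 14. Since 13 = 8 + 4 + 1, 31^13 ≡ 14·10·31: 14·10 = 140 ≡ 11, then 11·31 = 341 ≡ 40. So 31^13 ≡ 40 (mod 43).
Hence h⁻¹(31) = 40.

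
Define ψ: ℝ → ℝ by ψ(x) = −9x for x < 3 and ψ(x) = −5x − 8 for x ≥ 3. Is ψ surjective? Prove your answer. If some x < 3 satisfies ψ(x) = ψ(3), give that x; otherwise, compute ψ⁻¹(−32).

Both pieces are strictly decreasing (slopes −9 and −5), so each is injective on its own interval.
The left piece maps (−∞, 3) onto (−27, ∞); the right piece maps [3, ∞) onto (−∞, −23].
The union (−27, ∞) ∪ (−∞, −23] covers ℝ, so ψ is surjective.
For the follow-up: the images overlap, so an x < 3 with ψ(x) = ψ(3) exists. ψ(3) = −23; solving −9x = −23 for x < 3 gives x = (−23 − 0)/(−9) = 23/9.

23/9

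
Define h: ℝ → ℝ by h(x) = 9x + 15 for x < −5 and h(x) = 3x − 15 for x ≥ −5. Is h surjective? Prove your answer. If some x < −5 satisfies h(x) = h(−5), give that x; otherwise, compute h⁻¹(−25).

Both pieces are strictly increasing (slopes 9 and 3), so each is injective on its own interval.
The left piece maps (−∞, −5) onto (−∞, −30); the right piece maps [−5, ∞) onto [−30, ∞).
These images together cover ℝ, so h is surjective.
Because the two images are disjoint, no x < −5 has h(x) = h(−5), so we compute h⁻¹(−25): −25 lies in [−30, ∞), so solve 3x − 15 = −25: x = (−25 + 15)/3 = −10/3.

-10/3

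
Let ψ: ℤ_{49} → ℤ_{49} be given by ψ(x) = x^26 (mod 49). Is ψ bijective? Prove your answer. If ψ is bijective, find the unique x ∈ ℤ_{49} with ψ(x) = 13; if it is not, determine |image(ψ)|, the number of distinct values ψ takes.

22

ψ(0) = 0^26 = 0.
ψ(7): Repeated squaring mod 49: 7^1 ≡ 7, 7^2 ≡ 7² = 49 ≡ 0, 7^4 ≡ 0² = 0, 7^8 ≡ 0² = 0, 7^16 ≡ 0² = 0. Since 26 = 16 + 8 + 2, 7^26 ≡ 0·0·0: 0·0 = 0, then 0·0 = 0. So 7^26 ≡ 0 (mod 49).
So ψ(0) = ψ(7) = 0 while 0 ≠ 7, therefore ψ is not injective, hence not bijective.
Since ψ is not bijective, we determine |image(ψ)|. Computing x^26 mod 49 for each x (by repeated squaring, reducing mod 49 at every step), the values ψ(0), ψ(1), …, ψ(48) are: 0, 1, 32, 2, 44, 11, 15, 0, 36, 4, 9, 37, 39, 29, 0, 22, 25, 16, 30, 18, 43, 0, 8, 46, 23, 23, 46, 8, 0, 43, 18, 30, 16, 25, 22, 0, 29, 39, 37, 9, 4, 36, 0, 15, 11, 44, 2, 32, 1.
The distinct values are {0, 1, 2, 4, 8, 9, 11, 15, 16, 18, 22, 23, 25, 29, 30, 32, 36, 37, 39, 43, 44, 46}; there are 22 of them.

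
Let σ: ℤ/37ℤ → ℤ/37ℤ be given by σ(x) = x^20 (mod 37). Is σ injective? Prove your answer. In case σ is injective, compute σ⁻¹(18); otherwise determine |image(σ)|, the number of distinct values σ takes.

σ(1) = 1^20 = 1.
σ(6): Repeated squaring mod 37: 6^1 ≡ 6, 6^2 ≡ 6² = 36, 6^4 ≡ 36² = 1296 ≡ 1, 6^8 ≡ 1² = 1, 6^16 ≡ 1² = 1. Since 20 = 16 + 4, 6^20 ≡ 1·1: 1·1 = 1. So 6^20 ≡ 1 (mod 37).
So σ(1) = σ(6) = 1 while 1 ≠ 6, thus σ is not injective.
Since σ is not injective, we determine |image(σ)|. Computing x^20 mod 37 for each x (by repeated squaring, reducing mod 37 at every step), the values σ(0), σ(1), …, σ(36) are: 0, 1, 33, 9, 16, 12, 1, 12, 10, 7, 26, 10, 33, 16, 26, 34, 34, 7, 9, 9, 7, 34, 34, 26, 16, 33, 10, 26, 7, 10, 12, 1, 12, 16, 9, 33, 1.
The distinct values are {0, 1, 7, 9, 10, 12, 16, 26, 33, 34}; there are 10 of them.

10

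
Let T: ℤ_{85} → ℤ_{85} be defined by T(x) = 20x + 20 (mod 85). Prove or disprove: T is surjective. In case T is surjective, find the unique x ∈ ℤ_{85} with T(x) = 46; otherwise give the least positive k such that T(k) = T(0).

Recall: T is surjective if every y in the codomain equals T(x) for some x in the domain.
Since gcd(20, 85) = 5, we have 20x ≡ 0 (mod 5) for all x, so T(x) ≡ 0 (mod 5).
But 1 ≢ 0 (mod 5), so 1 ∈ ℤ_{85} has no preimage. Hence T is not surjective.
Since T is not surjective, we find the least positive k with T(k) = T(0): this means 20k ≡ 0 (mod 85), i.e. 85 ∣ 20k. Since gcd(20, 85) = 5, dividing through by 5 this holds exactly when 17 ∣ 4k, and as gcd(4, 17) = 1, exactly when 17 ∣ k.
The smallest positive such k is 17.

17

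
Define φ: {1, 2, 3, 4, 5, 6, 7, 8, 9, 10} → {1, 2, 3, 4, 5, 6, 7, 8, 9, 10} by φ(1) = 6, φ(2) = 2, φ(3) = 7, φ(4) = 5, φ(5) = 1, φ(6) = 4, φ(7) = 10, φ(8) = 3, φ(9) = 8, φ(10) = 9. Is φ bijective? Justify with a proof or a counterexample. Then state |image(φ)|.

10

The values 6, 2, 7, 5, 1, 4, 10, 3, 8, 9 are a permutation of {1, 2, 3, 4, 5, 6, 7, 8, 9, 10}: each element appears exactly once.
So φ is injective and surjective, hence bijective.
The image of φ is {1, 2, 3, 4, 5, 6, 7, 8, 9, 10}, which has 10 elements.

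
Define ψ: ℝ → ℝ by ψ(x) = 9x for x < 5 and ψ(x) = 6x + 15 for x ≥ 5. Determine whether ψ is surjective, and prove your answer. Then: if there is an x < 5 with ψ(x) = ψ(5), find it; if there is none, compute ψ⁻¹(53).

19/3

Both pieces are strictly increasing (slopes 9 and 6), so each is injective on its own interval.
The left piece maps (−∞, 5) onto (−∞, 45); the right piece maps [5, ∞) onto [45, ∞).
These images together cover ℝ, so ψ is surjective.
Because the two images are disjoint, no x < 5 has ψ(x) = ψ(5), so we compute ψ⁻¹(53): 53 lies in [45, ∞), so solve 6x + 15 = 53: x = (53 − 15)/6 = 19/3.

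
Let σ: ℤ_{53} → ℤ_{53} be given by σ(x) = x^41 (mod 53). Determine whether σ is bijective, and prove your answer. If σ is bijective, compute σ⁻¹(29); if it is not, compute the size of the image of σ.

Since 53 is prime, the nonzero elements of ℤ_{53} form a cyclic group of order 52.
As gcd(41, 52) = 1, raising to the 41st power is a bijection on this group: if s^41 ≡ t^41 then (st^{−1})^41 = 1, and the only element of order dividing gcd(41, 52) = 1 is 1, so s = t.
With σ(0) = 0 this makes σ injective on all of ℤ_{53}, hence bijective (finite equal-size domain and codomain). In particular σ is bijective.
Since σ is bijective, we find the preimage of 29. The inverse of x ↦ x^41 on (ℤ_{53})^× is x ↦ x^33, because 41·33 = 1353 = 26·52 + 1 ≡ 1 (mod 52) and x^{52} = 1 for x ≠ 0 (Fermat). So σ⁻¹(29) = 29^33 mod 53.
Repeated squaring mod 53: 29^1 ≡ 29, 29^2 ≡ 29² = 841 ≡ 46, 29^4 ≡ 46² = 2116 ≡ 49, 29^8 ≡ 49² = 2401 ≡ 16, 29^16 ≡ 16² = 256 ≡ 44, 29^32 ≡ 44² = 1936 ≡ 28. Since 33 = 32 + 1, 29^33 ≡ 28·29: 28·29 = 812 ≡ 17. So 29^33 ≡ 17 (mod 53).
Hence σ⁻¹(29) = 17.

17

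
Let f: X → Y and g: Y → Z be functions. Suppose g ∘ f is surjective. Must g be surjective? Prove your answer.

surjective

Let c ∈ Z. Since g ∘ f is surjective, some a ∈ X has g(f(a)) = c. Then b = f(a) ∈ Y satisfies g(b) = c. So g is surjective.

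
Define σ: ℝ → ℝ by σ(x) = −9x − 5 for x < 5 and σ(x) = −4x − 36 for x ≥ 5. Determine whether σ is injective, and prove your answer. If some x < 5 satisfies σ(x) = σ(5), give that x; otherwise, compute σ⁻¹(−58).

Both pieces are strictly decreasing (slopes −9 and −4), so each is injective on its own interval.
The left piece maps (−∞, 5) onto (−50, ∞); the right piece maps [5, ∞) onto (−∞, −56].
These images are disjoint, so no value is attained by both pieces. Hence σ is injective.
Because the two images are disjoint, no x < 5 has σ(x) = σ(5), so we compute σ⁻¹(−58): −58 lies in (−∞, −56], so solve −4x − 36 = −58: x = (−58 + 36)/(−4) = 11/2.

11/2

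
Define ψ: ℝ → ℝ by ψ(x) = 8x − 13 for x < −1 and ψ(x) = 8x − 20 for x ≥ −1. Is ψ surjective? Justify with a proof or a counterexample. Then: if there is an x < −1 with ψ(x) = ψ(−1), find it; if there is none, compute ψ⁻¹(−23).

Both pieces are strictly increasing (slopes 8 and 8), so each is injective on its own interval.
The left piece maps (−∞, −1) onto (−∞, −21); the right piece maps [−1, ∞) onto [−28, ∞).
The union (−∞, −21) ∪ [−28, ∞) covers ℝ, so ψ is surjective.
For the follow-up: the images overlap, so an x < −1 with ψ(x) = ψ(−1) exists. ψ(−1) = −28; solving 8x − 13 = −28 for x < −1 gives x = (−28 + 13)/8 = −15/8.

-15/8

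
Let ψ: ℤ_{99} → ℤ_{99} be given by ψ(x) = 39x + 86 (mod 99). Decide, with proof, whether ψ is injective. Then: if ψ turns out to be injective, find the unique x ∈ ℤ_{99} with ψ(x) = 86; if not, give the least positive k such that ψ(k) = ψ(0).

We have gcd(39, 99) = 3 > 1. Taking a = 0 and b = 33: ψ(0) = 86 and ψ(33) = 39·33 + 86 = 1373 ≡ 86 (mod 99).
So ψ(0) = ψ(33) while 0 ≠ 33, therefore ψ is not injective.
Since ψ is not injective, we find the least positive k with ψ(k) = ψ(0): this means 39k ≡ 0 (mod 99), i.e. 99 ∣ 39k. Since gcd(39, 99) = 3, dividing through by 3 this holds exactly when 33 ∣ 13k, and as gcd(13, 33) = 1, exactly when 33 ∣ k.
The smallest positive such k is 33.

33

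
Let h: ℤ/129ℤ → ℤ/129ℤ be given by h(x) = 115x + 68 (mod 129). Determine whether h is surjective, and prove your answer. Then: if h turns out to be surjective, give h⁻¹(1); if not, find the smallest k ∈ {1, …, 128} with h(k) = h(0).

Since gcd(115, 129) = 1, 115 is invertible modulo 129. Euclid's algorithm: 129 = 1·115 + 14, 115 = 8·14 + 3, 14 = 4·3 + 2, 3 = 1·2 + 1; back-substituting gives 1 = 46·115 − 41·129, so 115⁻¹ ≡ 46 (mod 129).
For any y ∈ ℤ/129ℤ, x = 46(y − 68) mod 129 satisfies h(x) = 115·46(y − 68) + 68 ≡ y (since 115·46 ≡ 1 mod 129). So every y has a preimage.
Hence h is surjective.
Since h is surjective, we find h⁻¹(1): we need 115x ≡ 1 − 68 ≡ 62 (mod 129). Using 115⁻¹ = 46: x ≡ 46·62 = 2852 = 22·129 + 14, so x = 14.
Check: h(14) = 115·14 + 68 = 1678 = 13·129 + 1 ≡ 1 (mod 129).

14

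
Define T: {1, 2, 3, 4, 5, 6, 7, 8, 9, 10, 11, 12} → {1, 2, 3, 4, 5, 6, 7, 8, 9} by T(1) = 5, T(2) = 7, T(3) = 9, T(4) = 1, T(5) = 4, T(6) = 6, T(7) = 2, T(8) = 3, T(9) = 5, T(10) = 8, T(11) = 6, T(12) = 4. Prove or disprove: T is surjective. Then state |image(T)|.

Every element of the codomain has a preimage: 1 = T(4), 2 = T(7), 3 = T(8), 4 = T(5), 5 = T(1), 6 = T(6), 7 = T(2), 8 = T(10), 9 = T(3).
Therefore T is surjective.
The image of T is {1, 2, 3, 4, 5, 6, 7, 8, 9}, which has 9 elements.

9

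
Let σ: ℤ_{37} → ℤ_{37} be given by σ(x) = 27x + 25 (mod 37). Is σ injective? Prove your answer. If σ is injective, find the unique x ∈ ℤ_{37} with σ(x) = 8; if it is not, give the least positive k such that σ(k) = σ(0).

If σ(u) = σ(v), then 27u ≡ 27v (mod 37). Because gcd(27, 37) = 1, we may cancel 27 to get u ≡ v (mod 37).
Therefore σ is injective.
We now compute 27⁻¹ mod 37 explicitly. Euclid's algorithm: 37 = 1·27 + 10, 27 = 2·10 + 7, 10 = 1·7 + 3, 7 = 2·3 + 1; back-substituting gives 1 = 11·27 − 8·37, so 27⁻¹ ≡ 11 (mod 37).
Since σ is injective, we compute σ⁻¹(8): solve 27x + 25 ≡ 8 (mod 37), i.e. 27x ≡ 20 (mod 37).
Multiplying by 27⁻¹ = 11 gives x ≡ 11·20 = 220 = 5·37 + 35 ≡ 35 (mod 37).
Check: σ(35) = 27·35 + 25 = 970 = 26·37 + 8 ≡ 8 (mod 37).

35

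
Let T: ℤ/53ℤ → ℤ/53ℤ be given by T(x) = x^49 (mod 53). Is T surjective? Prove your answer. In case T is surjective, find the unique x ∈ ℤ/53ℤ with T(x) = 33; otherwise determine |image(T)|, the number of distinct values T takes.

Since 53 is prime, the nonzero elements of ℤ/53ℤ form a cyclic group of order 52.
As gcd(49, 52) = 1, raising to the 49th power is a bijection on this group: if s^49 ≡ t^49 then (st^{−1})^49 = 1, and the only element of order dividing gcd(49, 52) = 1 is 1, so s = t.
With T(0) = 0 this makes T injective on all of ℤ/53ℤ, hence bijective (finite equal-size domain and codomain). In particular T is surjective.
Since T is surjective, we find the preimage of 33. The inverse of x ↦ x^49 on (ℤ/53ℤ)^× is x ↦ x^17, because 49·17 = 833 = 16·52 + 1 ≡ 1 (mod 52) and x^{52} = 1 for x ≠ 0 (Fermat). So T⁻¹(33) = 33^17 mod 53.
Repeated squaring mod 53: 33^1 ≡ 33, 33^2 ≡ 33² = 1089 ≡ 29, 33^4 ≡ 29² = 841 ≡ 46, 33^8 ≡ 46² = 2116 ≡ 49, 33^16 ≡ 49² = 2401 ≡ 16. Since 17 = 16 + 1, 33^17 ≡ 16·33: 16·33 = 528 ≡ 51. So 33^17 ≡ 51 (mod 53).
Hence T⁻¹(33) = 51.

51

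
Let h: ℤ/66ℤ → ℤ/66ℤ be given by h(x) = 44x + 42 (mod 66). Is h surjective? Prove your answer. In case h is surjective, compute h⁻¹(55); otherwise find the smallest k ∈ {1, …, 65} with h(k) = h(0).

3

Since gcd(44, 66) = 22, we have 44x ≡ 0 (mod 22) for all x, so h(x) ≡ 20 (mod 22).
But 0 ≢ 20 (mod 22), so 0 ∈ ℤ/66ℤ has no preimage. Hence h is not surjective.
Since h is not surjective, we find the least positive k with h(k) = h(0): this means 44k ≡ 0 (mod 66), i.e. 66 ∣ 44k. Since gcd(44, 66) = 22, dividing through by 22 this holds exactly when 3 ∣ 2k, and as gcd(2, 3) = 1, exactly when 3 ∣ k.
The smallest positive such k is 3.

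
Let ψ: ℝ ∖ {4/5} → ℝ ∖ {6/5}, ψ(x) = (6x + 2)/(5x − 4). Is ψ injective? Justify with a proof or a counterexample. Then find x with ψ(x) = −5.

18/31

Suppose ψ(a) = ψ(b). Cross-multiplying: (6a + 2)(5b − 4) = (6b + 2)(5a − 4).
Expanding both sides and cancelling the symmetric terms leaves −34·(a − b) = 0. Since −34 ≠ 0, a = b. Therefore ψ is injective.
Solving ψ(x) = −5: cross-multiplying gives 6x + 2 = −5(5x − 4), which rearranges to 31x = 18, so x = 18/31.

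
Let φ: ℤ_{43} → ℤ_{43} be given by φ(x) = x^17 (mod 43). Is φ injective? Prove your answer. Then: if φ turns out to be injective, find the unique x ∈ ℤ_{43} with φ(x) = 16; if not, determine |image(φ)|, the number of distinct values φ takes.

21

Since 43 is prime, the nonzero elements of ℤ_{43} form a cyclic group of order 42.
As gcd(17, 42) = 1, raising to the 17th power is a bijection on this group: if u^17 ≡ v^17 then (uv^{−1})^17 = 1, and the only element of order dividing gcd(17, 42) = 1 is 1, so u = v.
With φ(0) = 0 this makes φ injective on all of ℤ_{43}, hence bijective (finite equal-size domain and codomain). In particular φ is injective.
Since φ is injective, we find the preimage of 16. The inverse of x ↦ x^17 on (ℤ_{43})^× is x ↦ x^5, because 17·5 = 85 = 2·42 + 1 ≡ 1 (mod 42) and x^{42} = 1 for x ≠ 0 (Fermat). So φ⁻¹(16) = 16^5 mod 43.
Repeated squaring mod 43: 16^1 ≡ 16, 16^2 ≡ 16² = 256 ≡ 41, 16^4 ≡ 41² = 1681 ≡ 4. Since 5 = 4 + 1, 16^5 ≡ 4·16: 4·16 = 64 ≡ 21. So 16^5 ≡ 21 (mod 43).
Hence φ⁻¹(16) = 21.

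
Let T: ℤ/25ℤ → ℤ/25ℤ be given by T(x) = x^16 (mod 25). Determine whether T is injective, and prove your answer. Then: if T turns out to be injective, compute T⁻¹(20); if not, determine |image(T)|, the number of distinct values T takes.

6

T(3): Repeated squaring mod 25: 3^1 ≡ 3, 3^2 ≡ 3² = 9, 3^4 ≡ 9² = 81 ≡ 6, 3^8 ≡ 6² = 36 ≡ 11, 3^16 ≡ 11² = 121 ≡ 21. So 3^16 ≡ 21 (mod 25).
T(4): Repeated squaring mod 25: 4^1 ≡ 4, 4^2 ≡ 4² = 16, 4^4 ≡ 16² = 256 ≡ 6, 4^8 ≡ 6² = 36 ≡ 11, 4^16 ≡ 11² = 121 ≡ 21. So 4^16 ≡ 21 (mod 25).
So T(3) = T(4) = 21 while 3 ≠ 4, thus T is not injective.
Since T is not injective, we determine |image(T)|. Computing x^16 mod 25 for each x (by repeated squaring, reducing mod 25 at every step), the values T(0), T(1), …, T(24) are: 0, 1, 11, 21, 21, 0, 6, 1, 6, 16, 0, 11, 16, 16, 11, 0, 16, 6, 1, 6, 0, 21, 21, 11, 1.
The distinct values are {0, 1, 6, 11, 16, 21}; there are 6 of them.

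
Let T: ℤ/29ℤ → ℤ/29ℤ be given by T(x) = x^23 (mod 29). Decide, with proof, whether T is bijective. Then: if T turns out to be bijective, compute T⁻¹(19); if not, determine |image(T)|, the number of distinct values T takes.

Since 29 is prime, the nonzero elements of ℤ/29ℤ form a cyclic group of order 28.
As gcd(23, 28) = 1, raising to the 23rd power is a bijection on this group: if a^23 ≡ b^23 then (ab^{−1})^23 = 1, and the only element of order dividing gcd(23, 28) = 1 is 1, so a = b.
With T(0) = 0 this makes T injective on all of ℤ/29ℤ, hence bijective (finite equal-size domain and codomain). In particular T is bijective.
Since T is bijective, we find the preimage of 19. The inverse of x ↦ x^23 on (ℤ/29ℤ)^× is x ↦ x^11, because 23·11 = 253 = 9·28 + 1 ≡ 1 (mod 28) and x^{28} = 1 for x ≠ 0 (Fermat). So T⁻¹(19) = 19^11 mod 29.
Repeated squaring mod 29: 19^1 ≡ 19, 19^2 ≡ 19² = 361 ≡ 13, 19^4 ≡ 13² = 169 ≡ 24, 19^8 ≡ 24² = 576 ≡ 25. Since 11 = 8 + 2 + 1, 19^11 ≡ 25·13·19: 25·13 = 325 ≡ 6, then 6·19 = 114 ≡ 27. So 19^11 ≡ 27 (mod 29).
Hence T⁻¹(19) = 27.

27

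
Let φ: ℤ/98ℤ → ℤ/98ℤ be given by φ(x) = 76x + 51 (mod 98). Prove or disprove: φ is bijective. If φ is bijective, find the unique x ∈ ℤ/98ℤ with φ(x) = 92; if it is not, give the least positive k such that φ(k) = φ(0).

We have gcd(76, 98) = 2 > 1. Taking u = 0 and v = 49: φ(0) = 51 and φ(49) = 76·49 + 51 = 3775 ≡ 51 (mod 98).
So φ(0) = φ(49) while 0 ≠ 49, so φ is not injective, hence not bijective.
Since φ is not bijective, we find the least positive k with φ(k) = φ(0): this means 76k ≡ 0 (mod 98), i.e. 98 ∣ 76k. Since gcd(76, 98) = 2, dividing through by 2 this holds exactly when 49 ∣ 38k, and as gcd(38, 49) = 1, exactly when 49 ∣ k.
The smallest positive such k is 49.

49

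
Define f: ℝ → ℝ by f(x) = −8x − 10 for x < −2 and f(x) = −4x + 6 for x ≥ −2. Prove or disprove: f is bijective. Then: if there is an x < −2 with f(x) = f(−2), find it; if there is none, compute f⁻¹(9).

-3

Both pieces are strictly decreasing (slopes −8 and −4), so each is injective on its own interval.
The left piece maps (−∞, −2) onto (6, ∞); the right piece maps [−2, ∞) onto (−∞, 14].
These images overlap. In particular f(−2) = 14 (right piece), and solving −8x − 10 = 14 on the left piece gives x = −3 < −2.
So f(−3) = f(−2) with −3 ≠ −2, and f is not injective, hence not bijective. This x = −3 is the requested value below −2.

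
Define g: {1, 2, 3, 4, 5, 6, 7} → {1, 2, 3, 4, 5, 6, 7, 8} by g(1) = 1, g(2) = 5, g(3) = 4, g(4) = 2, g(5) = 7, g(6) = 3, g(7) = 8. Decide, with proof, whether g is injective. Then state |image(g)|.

The values g(1), …, g(7) are 1, 5, 4, 2, 7, 3, 8 — all distinct.
So g(a) = g(b) only when a = b, and g is injective.
The image of g is {1, 2, 3, 4, 5, 7, 8}, which has 7 elements.

7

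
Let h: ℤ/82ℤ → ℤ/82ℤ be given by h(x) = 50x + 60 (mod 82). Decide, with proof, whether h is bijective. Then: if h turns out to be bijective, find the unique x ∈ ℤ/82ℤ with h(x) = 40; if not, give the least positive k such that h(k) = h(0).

We have gcd(50, 82) = 2 > 1. Taking u = 0 and v = 41: h(0) = 60 and h(41) = 50·41 + 60 = 2110 ≡ 60 (mod 82).
So h(0) = h(41) while 0 ≠ 41, thus h is not injective, hence not bijective.
Since h is not bijective, we find the least positive k with h(k) = h(0): this means 50k ≡ 0 (mod 82), i.e. 82 ∣ 50k. Since gcd(50, 82) = 2, dividing through by 2 this holds exactly when 41 ∣ 25k, and as gcd(25, 41) = 1, exactly when 41 ∣ k.
The smallest positive such k is 41.

41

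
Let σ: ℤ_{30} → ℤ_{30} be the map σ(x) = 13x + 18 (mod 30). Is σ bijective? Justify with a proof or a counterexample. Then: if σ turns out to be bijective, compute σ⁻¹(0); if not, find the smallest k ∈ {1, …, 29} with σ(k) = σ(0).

If σ(a) = σ(b), then 13a ≡ 13b (mod 30). Because gcd(13, 30) = 1, we may cancel 13 to get a ≡ b (mod 30).
We now compute 13⁻¹ mod 30 explicitly. Euclid's algorithm: 30 = 2·13 + 4, 13 = 3·4 + 1; back-substituting gives 1 = 7·13 − 3·30, so 13⁻¹ ≡ 7 (mod 30).
For any y ∈ ℤ_{30}, x = 7(y − 18) mod 30 satisfies σ(x) = 13·7(y − 18) + 18 ≡ y (since 13·7 ≡ 1 mod 30). So every y has a preimage.
Hence σ is bijective.
Since σ is bijective, we find σ⁻¹(0): we need 13x ≡ 0 − 18 ≡ 12 (mod 30). Using 13⁻¹ = 7: x ≡ 7·12 = 84 = 2·30 + 24, so x = 24.
Check: σ(24) = 13·24 + 18 = 330 = 11·30 + 0 ≡ 0 (mod 30).

24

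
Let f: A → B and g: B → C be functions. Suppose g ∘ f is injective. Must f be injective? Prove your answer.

Suppose f(u) = f(v). Applying g: (g ∘ f)(u) = (g ∘ f)(v). Since g ∘ f is injective, u = v. Therefore f is injective.

injective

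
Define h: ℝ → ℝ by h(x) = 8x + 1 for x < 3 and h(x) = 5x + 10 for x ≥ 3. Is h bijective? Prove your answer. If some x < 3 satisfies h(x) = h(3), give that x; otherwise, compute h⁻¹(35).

Both pieces are strictly increasing (slopes 8 and 5), so each is injective on its own interval.
The left piece maps (−∞, 3) onto (−∞, 25); the right piece maps [3, ∞) onto [25, ∞).
Since 25 = 25, the images partition ℝ: h is injective and surjective, hence bijective.
Because the two images are disjoint, no x < 3 has h(x) = h(3), so we compute h⁻¹(35): 35 lies in [25, ∞), so solve 5x + 10 = 35: x = (35 − 10)/5 = 5.

5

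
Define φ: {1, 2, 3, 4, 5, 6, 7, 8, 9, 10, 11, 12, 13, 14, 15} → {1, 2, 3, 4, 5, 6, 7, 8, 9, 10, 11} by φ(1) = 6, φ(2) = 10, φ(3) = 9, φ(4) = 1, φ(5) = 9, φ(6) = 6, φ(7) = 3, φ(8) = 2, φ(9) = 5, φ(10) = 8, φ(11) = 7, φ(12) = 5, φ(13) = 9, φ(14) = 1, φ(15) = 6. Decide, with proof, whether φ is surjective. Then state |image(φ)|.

No element maps to 4, so φ is not surjective.
The image of φ is {1, 2, 3, 5, 6, 7, 8, 9, 10}, which has 9 elements.

9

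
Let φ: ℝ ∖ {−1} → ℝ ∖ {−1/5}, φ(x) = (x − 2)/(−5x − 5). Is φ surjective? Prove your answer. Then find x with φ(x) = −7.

-37/34

For any y ≠ −1/5, solving y(−5x − 5) = x − 2 for x gives a well-defined x ≠ −1. So φ is surjective.
Solving φ(x) = −7: cross-multiplying gives x − 2 = −7(−5x − 5), which rearranges to −34x = 37, so x = −37/34.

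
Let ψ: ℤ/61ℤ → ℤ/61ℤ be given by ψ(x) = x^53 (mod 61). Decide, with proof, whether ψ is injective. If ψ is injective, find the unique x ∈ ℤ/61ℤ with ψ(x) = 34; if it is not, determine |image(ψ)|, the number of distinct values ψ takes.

58

Since 61 is prime, the nonzero elements of ℤ/61ℤ form a cyclic group of order 60.
As gcd(53, 60) = 1, raising to the 53rd power is a bijection on this group: if s^53 ≡ t^53 then (st^{−1})^53 = 1, and the only element of order dividing gcd(53, 60) = 1 is 1, so s = t.
With ψ(0) = 0 this makes ψ injective on all of ℤ/61ℤ, hence bijective (finite equal-size domain and codomain). In particular ψ is injective.
Since ψ is injective, we find the preimage of 34. The inverse of x ↦ x^53 on (ℤ/61ℤ)^× is x ↦ x^17, because 53·17 = 901 = 15·60 + 1 ≡ 1 (mod 60) and x^{60} = 1 for x ≠ 0 (Fermat). So ψ⁻¹(34) = 34^17 mod 61.
Repeated squaring mod 61: 34^1 ≡ 34, 34^2 ≡ 34² = 1156 ≡ 58, 34^4 ≡ 58² = 3364 ≡ 9, 34^8 ≡ 9² = 81 ≡ 20, 34^16 ≡ 20² = 400 ≡ 34. Since 17 = 16 + 1, 34^17 ≡ 34·34: 34·34 = 1156 ≡ 58. So 34^17 ≡ 58 (mod 61).
Hence ψ⁻¹(34) = 58.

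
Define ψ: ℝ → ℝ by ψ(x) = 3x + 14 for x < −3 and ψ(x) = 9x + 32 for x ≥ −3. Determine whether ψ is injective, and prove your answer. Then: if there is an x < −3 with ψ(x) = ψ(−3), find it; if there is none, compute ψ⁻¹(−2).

-16/3

Both pieces are strictly increasing (slopes 3 and 9), so each is injective on its own interval.
The left piece maps (−∞, −3) onto (−∞, 5); the right piece maps [−3, ∞) onto [5, ∞).
These images are disjoint, so no value is attained by both pieces. Hence ψ is injective.
Because the two images are disjoint, no x < −3 has ψ(x) = ψ(−3), so we compute ψ⁻¹(−2): −2 lies in (−∞, 5), so solve 3x + 14 = −2: x = (−2 − 14)/3 = −16/3.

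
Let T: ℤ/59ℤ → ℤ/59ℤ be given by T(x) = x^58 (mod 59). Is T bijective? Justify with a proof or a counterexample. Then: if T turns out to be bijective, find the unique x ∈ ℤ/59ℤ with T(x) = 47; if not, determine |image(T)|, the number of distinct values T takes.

2

T(1) = 1^58 = 1.
T(2): Repeated squaring mod 59: 2^1 ≡ 2, 2^2 ≡ 2² = 4, 2^4 ≡ 4² = 16, 2^8 ≡ 16² = 256 ≡ 20, 2^16 ≡ 20² = 400 ≡ 46, 2^32 ≡ 46² = 2116 ≡ 51. Since 58 = 32 + 16 + 8 + 2, 2^58 ≡ 51·46·20·4: 51·46 = 2346 ≡ 45, then 45·20 = 900 ≡ 15, then 15·4 = 60 ≡ 1. So 2^58 ≡ 1 (mod 59).
So T(1) = T(2) = 1 while 1 ≠ 2, so T is not injective, hence not bijective.
Since T is not bijective, we determine |image(T)|. Computing x^58 mod 59 for each x (by repeated squaring, reducing mod 59 at every step), the values T(0), T(1), …, T(58) are: 0, 1, 1, 1, 1, 1, 1, 1, 1, 1, 1, 1, 1, 1, 1, 1, 1, 1, 1, 1, 1, 1, 1, 1, 1, 1, 1, 1, 1, 1, 1, 1, 1, 1, 1, 1, 1, 1, 1, 1, 1, 1, 1, 1, 1, 1, 1, 1, 1, 1, 1, 1, 1, 1, 1, 1, 1, 1, 1.
The distinct values are {0, 1}; there are 2 of them.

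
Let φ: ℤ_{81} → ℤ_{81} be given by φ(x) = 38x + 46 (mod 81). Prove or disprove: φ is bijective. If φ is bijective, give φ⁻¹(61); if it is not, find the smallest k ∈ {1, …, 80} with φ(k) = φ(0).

75

Recall: φ is injective if φ(a) = φ(b) implies a = b.
Suppose φ(a) = φ(b) in ℤ_{81}. Then 38a + 46 ≡ 38b + 46 (mod 81), so 38(a − b) ≡ 0 (mod 81).
Since gcd(38, 81) = 1, 38 is invertible modulo 81, thus a − b ≡ 0 (mod 81), i.e. a = b.
We now compute 38⁻¹ mod 81 explicitly. Euclid's algorithm: 81 = 2·38 + 5, 38 = 7·5 + 3, 5 = 1·3 + 2, 3 = 1·2 + 1; back-substituting gives 1 = 32·38 − 15·81, so 38⁻¹ ≡ 32 (mod 81).
Then y ↦ 32(y − 46) is a two-sided inverse to φ, so every y ∈ ℤ_{81} has a preimage.
Thus φ is bijective.
Since φ is bijective, we find φ⁻¹(61): we need 38x ≡ 61 − 46 ≡ 15 (mod 81). Using 38⁻¹ = 32: x ≡ 32·15 = 480 = 5·81 + 75, so x = 75.
Check: φ(75) = 38·75 + 46 = 2896 = 35·81 + 61 ≡ 61 (mod 81).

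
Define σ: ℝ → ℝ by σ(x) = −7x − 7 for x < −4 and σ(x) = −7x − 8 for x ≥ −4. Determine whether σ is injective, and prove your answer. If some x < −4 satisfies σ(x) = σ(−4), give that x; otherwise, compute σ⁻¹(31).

Both pieces are strictly decreasing (slopes −7 and −7), so each is injective on its own interval.
The left piece maps (−∞, −4) onto (21, ∞); the right piece maps [−4, ∞) onto (−∞, 20].
These images are disjoint, so no value is attained by both pieces. Hence σ is injective.
Because the two images are disjoint, no x < −4 has σ(x) = σ(−4), so we compute σ⁻¹(31): 31 lies in (21, ∞), so solve −7x − 7 = 31: x = (31 + 7)/(−7) = −38/7.

-38/7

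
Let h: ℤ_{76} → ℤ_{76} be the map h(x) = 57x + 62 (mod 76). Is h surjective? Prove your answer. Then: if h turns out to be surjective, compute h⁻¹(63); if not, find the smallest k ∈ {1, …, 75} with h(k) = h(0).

4

Since gcd(57, 76) = 19, we have 57x ≡ 0 (mod 19) for all x, so h(x) ≡ 5 (mod 19).
But 0 ≢ 5 (mod 19), so 0 ∈ ℤ_{76} has no preimage. Thus h is not surjective.
Since h is not surjective, we find the least positive k with h(k) = h(0): this means 57k ≡ 0 (mod 76), i.e. 76 ∣ 57k. Since gcd(57, 76) = 19, dividing through by 19 this holds exactly when 4 ∣ 3k, and as gcd(3, 4) = 1, exactly when 4 ∣ k.
The smallest positive such k is 4.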